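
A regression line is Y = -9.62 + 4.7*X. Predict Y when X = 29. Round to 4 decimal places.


Predicted value:
Y = -9.62 + (4.7)(29) = -9.62 + 136.3000 = 126.6800.

126.6800


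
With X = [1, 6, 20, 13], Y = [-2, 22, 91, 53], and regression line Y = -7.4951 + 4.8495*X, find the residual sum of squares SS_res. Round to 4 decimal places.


Compute predicted values, then residuals = yi - yhat_i.
Residuals: [0.6456, 0.3981, 1.5051, -2.5484].
SSres = sum(residual^2) = 9.3350.

9.3350


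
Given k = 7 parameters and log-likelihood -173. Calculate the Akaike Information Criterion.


AIC = 2k - 2*loglik = 2(7) - 2(-173).
= 14 + 346 = 360.

360


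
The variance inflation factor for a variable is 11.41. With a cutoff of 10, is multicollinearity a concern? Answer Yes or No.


Check: VIF = 11.41 vs threshold = 10.
Since 11.41 >= 10, the answer is Yes.

Yes


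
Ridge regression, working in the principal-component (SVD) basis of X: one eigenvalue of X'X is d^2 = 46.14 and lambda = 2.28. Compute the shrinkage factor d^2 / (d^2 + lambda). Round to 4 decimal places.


Denominator = d^2 + lambda = 46.14 + 2.28 = 48.4200.
Shrinkage = 46.14 / 48.4200 = 0.9529.

0.9529


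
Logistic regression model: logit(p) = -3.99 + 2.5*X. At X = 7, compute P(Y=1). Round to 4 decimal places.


z = -3.99 + 2.5 * 7 = 13.5100.
Sigmoid: P = 1 / (1 + exp(-13.5100)) = 1.0000.

1.0000


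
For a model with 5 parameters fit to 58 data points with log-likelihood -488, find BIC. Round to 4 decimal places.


ln(58) = 4.060443.
k * ln(n) = 5 * 4.060443 = 20.302215.
-2L = 976.
BIC = 20.302215 + 976 = 996.302215, which rounds to 996.3022.

996.3022


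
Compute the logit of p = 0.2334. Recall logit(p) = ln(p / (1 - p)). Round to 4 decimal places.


Compute the odds: 0.2334/0.7666 = 0.3045.
Take the natural log: ln(0.3045) = -1.1892.

-1.1892


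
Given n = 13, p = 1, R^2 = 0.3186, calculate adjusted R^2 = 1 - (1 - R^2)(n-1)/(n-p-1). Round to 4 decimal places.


Plug in: Adj R^2 = 1 - (1 - 0.3186) * 12/11.
= 1 - 0.6814 * 12/11
= 1 - 8.1768 / 11
= 1 - 0.7433 = 0.2567.

0.2567


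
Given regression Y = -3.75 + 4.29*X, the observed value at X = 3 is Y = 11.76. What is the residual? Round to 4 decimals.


Compute yhat = -3.75 + (4.29)(3) = 9.1200.
Residual = actual - predicted = 11.76 - 9.1200 = 2.6400.

2.6400


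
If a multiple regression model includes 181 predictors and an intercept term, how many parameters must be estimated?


Total coefficients = number of predictors + 1 (for the intercept).
= 181 + 1 = 182.

182


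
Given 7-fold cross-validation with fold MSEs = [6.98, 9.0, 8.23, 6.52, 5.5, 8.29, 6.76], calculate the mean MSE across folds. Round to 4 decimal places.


Sum of fold MSEs = 51.2800.
Average = 51.2800 / 7 = 7.3257.

7.3257


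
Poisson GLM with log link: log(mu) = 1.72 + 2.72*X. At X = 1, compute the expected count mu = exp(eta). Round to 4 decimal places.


Compute eta = 1.72 + 2.72 * 1 = 4.4400.
Apply inverse link: mu = e^4.4400 = 84.7749.

84.7749


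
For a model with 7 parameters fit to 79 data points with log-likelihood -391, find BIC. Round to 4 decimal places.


k * ln(n) = 7 * ln(79) = 7 * 4.369448 = 30.586136.
-2 * loglik = -2 * (-391) = 782.
BIC = 30.586136 + 782 = 812.586136, which rounds to 812.5861.

812.5861


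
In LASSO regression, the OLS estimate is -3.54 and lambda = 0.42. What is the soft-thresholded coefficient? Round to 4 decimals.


Check: |-3.54| = 3.54 vs lambda = 0.42.
Since |beta| > lambda, coefficient = sign(beta)*(|beta| - lambda) = -3.1200.
Soft-thresholded coefficient = -3.1200.

-3.1200


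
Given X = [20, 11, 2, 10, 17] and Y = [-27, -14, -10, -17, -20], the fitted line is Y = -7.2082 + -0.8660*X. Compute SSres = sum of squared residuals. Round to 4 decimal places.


Predicted values from Y = -7.2082 + -0.8660*X.
Residuals: [-2.4718, 2.7342, -1.0598, -1.1318, 1.9302].
SSres = 19.7155.

19.7155


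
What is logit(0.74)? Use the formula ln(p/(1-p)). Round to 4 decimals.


Compute the odds: 0.74/0.26 = 2.8462.
Take the natural log: ln(2.8462) = 1.0460.

1.0460


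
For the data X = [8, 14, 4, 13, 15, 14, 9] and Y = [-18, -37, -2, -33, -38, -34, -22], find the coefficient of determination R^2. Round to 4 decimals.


After computing the OLS fit (b0=8.8043, b1=-3.1900):
SSres = 15.8186, SStot = 1033.4286.
R^2 = 1 - 15.8186/1033.4286 = 0.9847.

0.9847


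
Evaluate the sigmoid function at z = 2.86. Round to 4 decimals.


Compute exp(-2.8600) = 0.0573.
Sigmoid = 1 / (1 + 0.0573) = 1 / 1.0573 = 0.9458.

0.9458


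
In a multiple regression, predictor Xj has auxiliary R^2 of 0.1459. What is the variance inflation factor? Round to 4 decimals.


VIF = 1 / (1 - 0.1459).
= 1 / 0.8541 = 1.1708.

1.1708


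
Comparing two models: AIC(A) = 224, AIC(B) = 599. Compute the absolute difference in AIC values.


|AIC_A - AIC_B| = |224 - 599| = 375.
Model A is preferred (lower AIC).

375


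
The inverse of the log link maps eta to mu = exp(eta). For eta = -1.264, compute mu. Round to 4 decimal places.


The inverse log link gives:
mu = exp(-1.264) = 0.2825.

0.2825


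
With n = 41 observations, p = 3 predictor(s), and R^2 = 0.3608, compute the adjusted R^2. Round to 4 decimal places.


Adjusted R^2 = 1 - (1 - R^2) * (n-1)/(n-p-1).
(1 - R^2) = 0.6392.
(n-1)/(n-p-1) = 40/37.
(1 - R^2) * (n-1) = 0.6392 * 40 = 25.5680.
Divide by (n-p-1): 25.5680 / 37 = 0.6910.
Adj R^2 = 1 - 0.6910 = 0.3090.

0.3090


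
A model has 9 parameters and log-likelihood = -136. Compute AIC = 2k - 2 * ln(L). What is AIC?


Compute:
2k = 2*9 = 18.
-2*loglik = -2*(-136) = 272.
AIC = 18 + 272 = 290.

290


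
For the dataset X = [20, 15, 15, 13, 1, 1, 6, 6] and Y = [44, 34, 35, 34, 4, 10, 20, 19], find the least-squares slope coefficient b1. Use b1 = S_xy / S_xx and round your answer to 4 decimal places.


The sample means are xbar = 9.6250 and ybar = 25.0000.
Compute S_xx = 351.8750 and S_xy = 680.0000.
Slope b1 = S_xy / S_xx = 680.0000 / 351.8750 = 1.9325.

1.9325


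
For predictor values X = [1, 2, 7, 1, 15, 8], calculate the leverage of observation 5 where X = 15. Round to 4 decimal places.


Mean of X: xbar = 5.6667.
SXX = 151.3333.
For X = 15: h = 1/6 + (15 - 5.6667)^2/151.3333 = 0.7423.

0.7423


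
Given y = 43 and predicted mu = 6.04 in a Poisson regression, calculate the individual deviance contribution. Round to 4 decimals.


First: ln(43/6.04) = 1.962796.
Then: 43 * 1.962796 = 84.400228.
y - mu = 43 - 6.04 = 36.96.
D = 2(84.400228 - 36.96) = 94.880456, which rounds to 94.8805.

94.8805


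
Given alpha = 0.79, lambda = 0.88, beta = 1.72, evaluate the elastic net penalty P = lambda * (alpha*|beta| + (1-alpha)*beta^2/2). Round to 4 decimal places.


alpha * |beta| = 0.79 * 1.72 = 1.3588.
(1-alpha) * beta^2/2 = 0.21 * 2.9584/2 = 0.3106.
Total = 0.88 * (1.3588 + 0.3106) = 1.4691.

1.4691


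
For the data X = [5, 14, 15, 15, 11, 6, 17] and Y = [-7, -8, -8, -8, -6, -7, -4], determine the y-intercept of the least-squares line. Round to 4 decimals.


The slope is b1 = 0.0462.
Sample means are xbar = 11.8571 and ybar = -6.8571.
Intercept: b0 = -6.8571 - (0.0462)(11.8571) = -7.4054.

-7.4054


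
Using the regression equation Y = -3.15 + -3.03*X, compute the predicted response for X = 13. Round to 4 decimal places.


Substitute X = 13 into the equation:
Y = -3.15 + -3.03 * 13 = -3.15 + -39.3900 = -42.5400.

-42.5400


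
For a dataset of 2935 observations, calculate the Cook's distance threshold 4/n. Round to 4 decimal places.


Using the rule of thumb:
Threshold = 4 / 2935 = 0.0014.

0.0014


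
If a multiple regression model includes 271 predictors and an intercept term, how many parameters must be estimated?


Total coefficients = number of predictors + 1 (for the intercept).
= 271 + 1 = 272.

272


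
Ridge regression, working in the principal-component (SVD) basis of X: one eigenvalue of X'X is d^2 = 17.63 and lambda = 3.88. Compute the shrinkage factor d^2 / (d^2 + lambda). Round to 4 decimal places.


Denominator = d^2 + lambda = 17.63 + 3.88 = 21.5100.
Shrinkage = 17.63 / 21.5100 = 0.8196.

0.8196


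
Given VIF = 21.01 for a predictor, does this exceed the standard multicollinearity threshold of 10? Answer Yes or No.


Check: VIF = 21.01 vs threshold = 10.
Since 21.01 >= 10, the answer is Yes.

Yes


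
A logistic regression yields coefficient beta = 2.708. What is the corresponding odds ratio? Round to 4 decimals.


Odds ratio = exp(beta) = exp(2.708).
= 14.9992.

14.9992


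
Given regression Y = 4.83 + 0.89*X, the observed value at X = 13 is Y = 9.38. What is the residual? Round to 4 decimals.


Compute yhat = 4.83 + (0.89)(13) = 16.4000.
Residual = actual - predicted = 9.38 - 16.4000 = -7.0200.

-7.0200


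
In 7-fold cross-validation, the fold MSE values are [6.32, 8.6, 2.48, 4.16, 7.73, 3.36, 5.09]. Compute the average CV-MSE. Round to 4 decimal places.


Sum of fold MSEs = 37.7400.
Average = 37.7400 / 7 = 5.3914.

5.3914


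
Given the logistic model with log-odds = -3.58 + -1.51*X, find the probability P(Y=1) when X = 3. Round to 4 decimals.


z = -3.58 + -1.51 * 3 = -8.1100.
Sigmoid: P = 1 / (1 + exp(8.1100)) = 0.0003.

0.0003


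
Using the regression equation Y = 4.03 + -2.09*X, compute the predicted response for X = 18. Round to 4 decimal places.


Substitute X = 18 into the equation:
Y = 4.03 + -2.09 * 18 = 4.03 + -37.6200 = -33.5900.

-33.5900


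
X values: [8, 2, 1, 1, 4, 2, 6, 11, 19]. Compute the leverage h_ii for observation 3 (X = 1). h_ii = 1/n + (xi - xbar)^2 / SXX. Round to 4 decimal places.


n = 9, xbar = 6.0000.
SXX = sum((xi - xbar)^2) = 284.0000.
h = 1/9 + (1 - 6.0000)^2 / 284.0000 = 0.1991.

0.1991


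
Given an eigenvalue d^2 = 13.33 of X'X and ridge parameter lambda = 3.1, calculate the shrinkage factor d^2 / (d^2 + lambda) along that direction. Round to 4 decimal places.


Compute the denominator: 13.33 + 3.1 = 16.4300.
Shrinkage factor = 13.33 / 16.4300 = 0.8113.

0.8113


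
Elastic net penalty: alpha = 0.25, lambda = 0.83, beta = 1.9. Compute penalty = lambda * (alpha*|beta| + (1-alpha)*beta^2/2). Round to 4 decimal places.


Compute:
L1 = 0.25 * 1.9 = 0.4750.
L2 = 0.75 * 1.9^2 / 2 = 1.3538.
Penalty = 0.83 * (0.4750 + 1.3538) = 1.5179.

1.5179


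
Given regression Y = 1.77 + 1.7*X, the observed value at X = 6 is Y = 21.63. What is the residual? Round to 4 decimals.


Fitted value at X = 6 is yhat = 1.77 + 1.7*6 = 11.9700.
Residual = 21.63 - 11.9700 = 9.6600.

9.6600


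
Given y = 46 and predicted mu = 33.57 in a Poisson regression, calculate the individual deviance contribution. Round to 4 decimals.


First: ln(46/33.57) = 0.315009.
Then: 46 * 0.315009 = 14.490414.
y - mu = 46 - 33.57 = 12.43.
D = 2(14.490414 - 12.43) = 4.120828, which rounds to 4.1208.

4.1208


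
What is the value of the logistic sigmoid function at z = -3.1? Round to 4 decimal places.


First, exp(3.1000) = 22.1980.
Then sigma(z) = 1/(1 + 22.1980) = 0.0431.

0.0431


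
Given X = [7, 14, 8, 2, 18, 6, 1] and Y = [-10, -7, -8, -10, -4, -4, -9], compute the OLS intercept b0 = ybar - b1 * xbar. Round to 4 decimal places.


Compute b1 = 0.2611 from the OLS formula.
With xbar = 8.0000 and ybar = -7.4286, the intercept is:
b0 = -7.4286 - 0.2611 * 8.0000 = -9.5171.

-9.5171


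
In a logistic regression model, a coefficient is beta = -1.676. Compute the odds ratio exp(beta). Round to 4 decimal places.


The odds ratio is computed as:
OR = e^(-1.676) = 0.1871.

0.1871


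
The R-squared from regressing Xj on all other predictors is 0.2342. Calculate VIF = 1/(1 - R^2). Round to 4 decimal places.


Using VIF = 1/(1 - R^2_j):
1 - 0.2342 = 0.7658.
VIF = 1.3058.

1.3058


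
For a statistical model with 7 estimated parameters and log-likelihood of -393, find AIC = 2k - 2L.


Compute:
2k = 2*7 = 14.
-2*loglik = -2*(-393) = 786.
AIC = 14 + 786 = 800.

800


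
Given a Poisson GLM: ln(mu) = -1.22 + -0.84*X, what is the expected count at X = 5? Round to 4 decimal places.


eta = -1.22 + -0.84 * 5 = -5.4200.
mu = exp(-5.4200) = 0.0044.

0.0044


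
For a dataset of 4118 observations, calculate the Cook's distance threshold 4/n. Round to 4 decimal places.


Using the rule of thumb:
Threshold = 4 / 4118 = 0.0010.

0.0010


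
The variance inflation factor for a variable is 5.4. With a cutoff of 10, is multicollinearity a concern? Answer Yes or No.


Compare VIF = 5.4 to the threshold of 10.
5.4 < 10, so the answer is No.

No


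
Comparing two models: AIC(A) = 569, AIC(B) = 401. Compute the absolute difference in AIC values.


Absolute difference = |569 - 401| = 168.
The model with lower AIC (B) is preferred.

168


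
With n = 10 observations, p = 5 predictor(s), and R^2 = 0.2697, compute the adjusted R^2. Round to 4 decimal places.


Plug in: Adj R^2 = 1 - (1 - 0.2697) * 9/4.
= 1 - 0.7303 * 9/4
= 1 - 6.5727 / 4
= 1 - 1.6432 = -0.6432.

-0.6432


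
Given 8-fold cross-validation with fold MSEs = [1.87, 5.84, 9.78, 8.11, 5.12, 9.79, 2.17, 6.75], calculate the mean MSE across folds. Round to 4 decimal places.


Add all fold MSEs: 49.4300.
Divide by k = 8: 49.4300/8 = 6.1788.

6.1788


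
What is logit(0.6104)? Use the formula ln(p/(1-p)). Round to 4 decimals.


1 - p = 0.3896.
p/(1-p) = 1.5667.
logit = ln(1.5667) = 0.4490.

0.4490


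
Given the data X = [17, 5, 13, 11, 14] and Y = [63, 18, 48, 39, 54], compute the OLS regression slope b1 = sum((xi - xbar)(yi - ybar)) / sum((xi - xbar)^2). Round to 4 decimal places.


First compute the means: xbar = 12.0000, ybar = 44.4000.
Then S_xx = sum((xi - xbar)^2) = 80.0000.
S_xy = sum((xi - xbar)(yi - ybar)) = 306.0000.
b1 = S_xy / S_xx = 306.0000 / 80.0000 = 3.8250.

3.8250


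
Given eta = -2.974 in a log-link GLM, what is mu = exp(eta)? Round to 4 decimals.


Apply the inverse link:
mu = e^-2.974 = 0.0511.

0.0511


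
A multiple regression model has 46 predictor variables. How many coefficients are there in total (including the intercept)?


Total coefficients = number of predictors + 1 (for the intercept).
= 46 + 1 = 47.

47


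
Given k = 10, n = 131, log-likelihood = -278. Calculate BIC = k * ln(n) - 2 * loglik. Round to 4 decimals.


Compute k*ln(n) = 10*ln(131) = 10*4.875197 = 48.751970.
Then -2*loglik = 556.
BIC = 48.751970 + 556 = 604.751970, which rounds to 604.7520.

604.7520


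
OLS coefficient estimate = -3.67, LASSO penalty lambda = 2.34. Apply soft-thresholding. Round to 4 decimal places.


Check: |-3.67| = 3.67 vs lambda = 2.34.
Since |beta| > lambda, coefficient = sign(beta)*(|beta| - lambda) = -1.3300.
Soft-thresholded coefficient = -1.3300.

-1.3300


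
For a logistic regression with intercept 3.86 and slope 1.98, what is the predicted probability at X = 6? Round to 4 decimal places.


Linear predictor: z = 3.86 + 1.98 * 6 = 15.7400.
P = 1/(1 + exp(-15.7400)) = 1/(1 + 0.0000) = 1.0000.

1.0000


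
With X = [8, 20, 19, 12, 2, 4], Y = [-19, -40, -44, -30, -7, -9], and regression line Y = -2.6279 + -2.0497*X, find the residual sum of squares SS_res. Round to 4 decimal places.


For each point, residual = actual - predicted.
Residuals: [0.0255, 3.6219, -2.4278, -2.7757, -0.2727, 1.8267].
Sum of squared residuals = 30.1287.

30.1287


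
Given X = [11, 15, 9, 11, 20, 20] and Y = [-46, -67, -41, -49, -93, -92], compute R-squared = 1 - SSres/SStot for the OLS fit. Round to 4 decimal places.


Fit the OLS line: b0 = 4.6387, b1 = -4.8353.
SSres = 12.8699.
SStot = 2709.3333.
R^2 = 1 - 12.8699/2709.3333 = 0.9952.

0.9952


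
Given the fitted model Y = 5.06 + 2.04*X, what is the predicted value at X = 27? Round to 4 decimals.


Plug X = 27 into Y = 5.06 + 2.04*X:
Y = 5.06 + 55.0800 = 60.1400.

60.1400


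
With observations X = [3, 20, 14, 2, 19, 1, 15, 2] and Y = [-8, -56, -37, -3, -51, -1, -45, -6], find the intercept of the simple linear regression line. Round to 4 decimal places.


First find the slope: b1 = -2.8421.
Means: xbar = 9.5000, ybar = -25.8750.
b0 = ybar - b1 * xbar = -25.8750 - -2.8421 * 9.5000 = 1.1245.

1.1245


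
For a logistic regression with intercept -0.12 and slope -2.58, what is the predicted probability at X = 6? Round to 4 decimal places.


Compute z = -0.12 + (-2.58)(6) = -15.6000.
exp(-z) = 5956538.0132.
P = 1/(1 + 5956538.0132) = 0.0000.

0.0000


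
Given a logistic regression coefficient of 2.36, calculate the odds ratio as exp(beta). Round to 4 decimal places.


exp(2.36) = 10.5910.
So the odds ratio is 10.5910.

10.5910


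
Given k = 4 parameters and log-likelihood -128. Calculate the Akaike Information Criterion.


AIC = 2*4 - 2*(-128).
= 8 + 256 = 264.

264


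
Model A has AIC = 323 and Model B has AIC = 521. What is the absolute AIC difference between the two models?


Compute |323 - 521| = 198.
Model A has the smaller AIC.

198


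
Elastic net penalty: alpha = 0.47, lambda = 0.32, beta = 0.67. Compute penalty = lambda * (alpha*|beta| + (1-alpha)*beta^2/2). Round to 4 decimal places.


Compute:
L1 = 0.47 * 0.67 = 0.3149.
L2 = 0.53 * 0.67^2 / 2 = 0.1190.
Penalty = 0.32 * (0.3149 + 0.1190) = 0.1388.

0.1388


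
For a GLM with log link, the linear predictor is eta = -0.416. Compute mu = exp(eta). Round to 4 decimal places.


Apply the inverse link:
mu = e^-0.416 = 0.6597.

0.6597


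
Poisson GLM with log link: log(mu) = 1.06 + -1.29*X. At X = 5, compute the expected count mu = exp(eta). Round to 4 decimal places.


Linear predictor: eta = 1.06 + (-1.29)(5) = -5.3900.
Expected count: mu = exp(-5.3900) = 0.0046.

0.0046


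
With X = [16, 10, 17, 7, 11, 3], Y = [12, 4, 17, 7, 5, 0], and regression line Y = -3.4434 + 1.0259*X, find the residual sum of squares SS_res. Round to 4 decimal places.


Compute predicted values, then residuals = yi - yhat_i.
Residuals: [-0.9710, -2.8156, 3.0031, 3.2621, -2.8415, 0.3657].
SSres = sum(residual^2) = 36.7382.

36.7382


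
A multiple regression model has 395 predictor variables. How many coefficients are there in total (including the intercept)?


Each predictor gets one coefficient, plus one intercept.
Total parameters = 395 + 1 = 396.

396


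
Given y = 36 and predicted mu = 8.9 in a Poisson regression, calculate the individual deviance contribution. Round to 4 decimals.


First: ln(36/8.9) = 1.397468.
Then: 36 * 1.397468 = 50.308848.
y - mu = 36 - 8.9 = 27.1.
D = 2(50.308848 - 27.1) = 46.417696, which rounds to 46.4177.

46.4177


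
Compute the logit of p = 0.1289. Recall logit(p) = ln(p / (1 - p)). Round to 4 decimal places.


1 - p = 0.8711.
p/(1-p) = 0.1480.
logit = ln(0.1480) = -1.9107.

-1.9107


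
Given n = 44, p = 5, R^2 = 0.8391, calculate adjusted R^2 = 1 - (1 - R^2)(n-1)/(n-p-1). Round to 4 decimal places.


Plug in: Adj R^2 = 1 - (1 - 0.8391) * 43/38.
= 1 - 0.1609 * 43/38
= 1 - 6.9187 / 38
= 1 - 0.1821 = 0.8179.

0.8179


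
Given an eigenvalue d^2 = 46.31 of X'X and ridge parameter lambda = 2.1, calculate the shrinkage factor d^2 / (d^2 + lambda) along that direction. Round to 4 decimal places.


Denominator = d^2 + lambda = 46.31 + 2.1 = 48.4100.
Shrinkage = 46.31 / 48.4100 = 0.9566.

0.9566


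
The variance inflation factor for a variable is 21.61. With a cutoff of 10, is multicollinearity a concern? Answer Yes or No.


Check: VIF = 21.61 vs threshold = 10.
Since 21.61 >= 10, the answer is Yes.

Yes


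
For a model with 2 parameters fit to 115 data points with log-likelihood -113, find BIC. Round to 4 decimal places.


k * ln(n) = 2 * ln(115) = 2 * 4.744932 = 9.489864.
-2 * loglik = -2 * (-113) = 226.
BIC = 9.489864 + 226 = 235.489864, which rounds to 235.4899.

235.4899


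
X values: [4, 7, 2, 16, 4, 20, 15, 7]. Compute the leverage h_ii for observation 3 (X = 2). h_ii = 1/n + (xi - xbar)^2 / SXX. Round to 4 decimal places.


Compute xbar = 9.3750 with n = 8 observations.
SXX = 311.8750.
Leverage = 1/8 + (2 - 9.3750)^2/311.8750 = 0.2994.

0.2994


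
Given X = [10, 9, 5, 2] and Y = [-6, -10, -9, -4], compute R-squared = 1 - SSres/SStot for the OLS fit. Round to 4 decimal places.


Fit the OLS line: b0 = -4.9512, b1 = -0.3537.
SSres = 17.6220.
SStot = 22.7500.
R^2 = 1 - 17.6220/22.7500 = 0.2254.

0.2254


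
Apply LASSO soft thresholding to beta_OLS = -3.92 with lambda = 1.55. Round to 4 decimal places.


Absolute value: |-3.92| = 3.92.
Compare to lambda = 1.55.
Since |beta| > lambda, coefficient = sign(beta)*(|beta| - lambda) = -2.3700.

-2.3700


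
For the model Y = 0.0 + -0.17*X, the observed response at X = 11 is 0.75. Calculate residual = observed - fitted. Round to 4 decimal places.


Fitted value at X = 11 is yhat = 0.0 + -0.17*11 = -1.8700.
Residual = 0.75 - -1.8700 = 2.6200.

2.6200


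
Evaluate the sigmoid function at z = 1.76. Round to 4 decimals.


Compute exp(-1.7600) = 0.1720.
Sigmoid = 1 / (1 + 0.1720) = 1 / 1.1720 = 0.8532.

0.8532


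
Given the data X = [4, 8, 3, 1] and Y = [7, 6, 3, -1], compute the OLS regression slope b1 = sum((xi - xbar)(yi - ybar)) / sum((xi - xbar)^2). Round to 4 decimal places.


The sample means are xbar = 4.0000 and ybar = 3.7500.
Compute S_xx = 26.0000 and S_xy = 24.0000.
Slope b1 = S_xy / S_xx = 24.0000 / 26.0000 = 0.9231.

0.9231


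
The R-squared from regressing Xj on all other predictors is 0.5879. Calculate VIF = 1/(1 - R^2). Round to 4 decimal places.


Using VIF = 1/(1 - R^2_j):
1 - 0.5879 = 0.4121.
VIF = 2.4266.

2.4266


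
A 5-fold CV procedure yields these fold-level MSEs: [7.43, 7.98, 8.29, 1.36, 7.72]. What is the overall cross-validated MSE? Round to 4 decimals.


Total MSE across folds = 32.7800.
CV-MSE = 32.7800/5 = 6.5560.

6.5560


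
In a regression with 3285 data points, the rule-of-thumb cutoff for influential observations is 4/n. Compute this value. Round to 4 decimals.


Using the rule of thumb:
Threshold = 4 / 3285 = 0.0012.

0.0012


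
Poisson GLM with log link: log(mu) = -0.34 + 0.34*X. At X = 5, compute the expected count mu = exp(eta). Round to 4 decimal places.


Compute eta = -0.34 + 0.34 * 5 = 1.3600.
Apply inverse link: mu = e^1.3600 = 3.8962.

3.8962


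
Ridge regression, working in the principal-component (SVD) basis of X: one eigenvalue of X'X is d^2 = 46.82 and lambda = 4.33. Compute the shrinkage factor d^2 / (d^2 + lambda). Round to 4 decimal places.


Compute the denominator: 46.82 + 4.33 = 51.1500.
Shrinkage factor = 46.82 / 51.1500 = 0.9153.

0.9153


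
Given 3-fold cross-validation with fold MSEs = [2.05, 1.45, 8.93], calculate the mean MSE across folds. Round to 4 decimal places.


Total MSE across folds = 12.4300.
CV-MSE = 12.4300/3 = 4.1433.

4.1433


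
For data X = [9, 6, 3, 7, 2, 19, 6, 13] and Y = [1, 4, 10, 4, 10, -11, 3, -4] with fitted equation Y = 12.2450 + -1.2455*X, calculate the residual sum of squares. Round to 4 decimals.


For each point, residual = actual - predicted.
Residuals: [-0.0355, -0.7720, 1.4915, 0.4735, 0.2460, 0.4195, -1.7720, -0.0535].
Sum of squared residuals = 6.4254.

6.4254


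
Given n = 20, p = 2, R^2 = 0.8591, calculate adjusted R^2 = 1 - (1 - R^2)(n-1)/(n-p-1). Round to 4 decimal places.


Using the formula:
(1 - 0.8591) = 0.1409.
Multiply by 19/17: 0.1409 * 19 = 2.6771, then 2.6771 / 17 = 0.1575.
Adj R^2 = 1 - 0.1575 = 0.8425.

0.8425


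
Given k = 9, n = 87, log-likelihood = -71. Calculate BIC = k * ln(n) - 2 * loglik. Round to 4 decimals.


k * ln(n) = 9 * ln(87) = 9 * 4.465908 = 40.193172.
-2 * loglik = -2 * (-71) = 142.
BIC = 40.193172 + 142 = 182.193172, which rounds to 182.1932.

182.1932


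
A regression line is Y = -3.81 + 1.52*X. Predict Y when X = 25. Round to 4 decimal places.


Predicted value:
Y = -3.81 + (1.52)(25) = -3.81 + 38.0000 = 34.1900.

34.1900


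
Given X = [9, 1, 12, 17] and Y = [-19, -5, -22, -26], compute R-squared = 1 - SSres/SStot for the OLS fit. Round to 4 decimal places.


After computing the OLS fit (b0=-4.9759, b1=-1.3358):
SSres = 9.5547, SStot = 250.0000.
R^2 = 1 - 9.5547/250.0000 = 0.9618.

0.9618


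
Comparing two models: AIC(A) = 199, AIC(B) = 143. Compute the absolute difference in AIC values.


|AIC_A - AIC_B| = |199 - 143| = 56.
Model B is preferred (lower AIC).

56


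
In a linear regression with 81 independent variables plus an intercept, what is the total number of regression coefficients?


Each predictor gets one coefficient, plus one intercept.
Total parameters = 81 + 1 = 82.

82


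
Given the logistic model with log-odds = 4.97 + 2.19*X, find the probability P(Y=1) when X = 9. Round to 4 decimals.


z = 4.97 + 2.19 * 9 = 24.6800.
Sigmoid: P = 1 / (1 + exp(-24.6800)) = 1.0000.

1.0000


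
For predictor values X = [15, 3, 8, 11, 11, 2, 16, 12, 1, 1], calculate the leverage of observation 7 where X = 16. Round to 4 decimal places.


n = 10, xbar = 8.0000.
SXX = sum((xi - xbar)^2) = 306.0000.
h = 1/10 + (16 - 8.0000)^2 / 306.0000 = 0.3092.

0.3092


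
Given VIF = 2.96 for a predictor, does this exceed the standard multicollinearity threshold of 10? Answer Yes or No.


Check: VIF = 2.96 vs threshold = 10.
Since 2.96 < 10, the answer is No.

No


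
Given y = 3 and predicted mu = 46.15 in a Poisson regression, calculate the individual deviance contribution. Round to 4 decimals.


y/mu = 3/46.15 = 0.065005 (approx.), and ln(3/46.15) = -2.733285.
y * ln(y/mu) = 3 * -2.733285 = -8.199855.
y - mu = -43.15.
D = 2 * (-8.199855 - -43.15) = 69.900290, which rounds to 69.9003.

69.9003


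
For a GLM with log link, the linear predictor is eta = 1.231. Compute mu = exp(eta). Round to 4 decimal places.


Apply the inverse link:
mu = e^1.231 = 3.4247.

3.4247


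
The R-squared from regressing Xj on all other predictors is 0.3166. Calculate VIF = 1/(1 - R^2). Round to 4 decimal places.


Using VIF = 1/(1 - R^2_j):
1 - 0.3166 = 0.6834.
VIF = 1.4633.

1.4633


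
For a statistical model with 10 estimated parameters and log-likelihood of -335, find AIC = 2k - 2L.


AIC = 2k - 2*loglik = 2(10) - 2(-335).
= 20 + 670 = 690.

690


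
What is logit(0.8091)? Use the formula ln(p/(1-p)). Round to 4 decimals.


1 - p = 0.1909.
p/(1-p) = 4.2383.
logit = ln(4.2383) = 1.4442.

1.4442


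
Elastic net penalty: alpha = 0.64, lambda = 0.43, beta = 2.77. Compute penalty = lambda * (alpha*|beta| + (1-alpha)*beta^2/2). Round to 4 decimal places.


alpha * |beta| = 0.64 * 2.77 = 1.7728.
(1-alpha) * beta^2/2 = 0.36 * 7.6729/2 = 1.3811.
Total = 0.43 * (1.7728 + 1.3811) = 1.3562.

1.3562


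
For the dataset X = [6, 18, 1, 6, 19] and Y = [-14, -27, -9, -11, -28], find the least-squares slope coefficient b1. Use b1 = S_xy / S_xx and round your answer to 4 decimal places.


First compute the means: xbar = 10.0000, ybar = -17.8000.
Then S_xx = sum((xi - xbar)^2) = 258.0000.
S_xy = sum((xi - xbar)(yi - ybar)) = -287.0000.
b1 = S_xy / S_xx = -287.0000 / 258.0000 = -1.1124.

-1.1124


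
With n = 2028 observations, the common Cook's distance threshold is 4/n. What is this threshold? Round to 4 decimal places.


Cook's distance cutoff = 4/n = 4/2028.
= 0.0020.

0.0020


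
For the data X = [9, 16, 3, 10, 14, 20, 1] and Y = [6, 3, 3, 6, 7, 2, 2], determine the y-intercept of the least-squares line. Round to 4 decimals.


The slope is b1 = 0.0304.
Sample means are xbar = 10.4286 and ybar = 4.1429.
Intercept: b0 = 4.1429 - (0.0304)(10.4286) = 3.8256.

3.8256


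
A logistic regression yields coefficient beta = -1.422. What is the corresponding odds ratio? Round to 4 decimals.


exp(-1.422) = 0.2412.
So the odds ratio is 0.2412.

0.2412


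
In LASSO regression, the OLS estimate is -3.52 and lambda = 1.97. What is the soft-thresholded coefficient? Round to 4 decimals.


|beta_OLS| = 3.52.
lambda = 1.97.
Since |beta| > lambda, coefficient = sign(beta)*(|beta| - lambda) = -1.5500.
Result = -1.5500.

-1.5500


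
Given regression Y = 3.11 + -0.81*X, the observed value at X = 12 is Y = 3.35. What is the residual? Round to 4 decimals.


Compute yhat = 3.11 + (-0.81)(12) = -6.6100.
Residual = actual - predicted = 3.35 - -6.6100 = 9.9600.

9.9600


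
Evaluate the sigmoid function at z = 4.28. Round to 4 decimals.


First, exp(-4.2800) = 0.0138.
Then sigma(z) = 1/(1 + 0.0138) = 0.9863.

0.9863


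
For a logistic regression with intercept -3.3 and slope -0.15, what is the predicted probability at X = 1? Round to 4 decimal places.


Compute z = -3.3 + (-0.15)(1) = -3.4500.
exp(-z) = 31.5004.
P = 1/(1 + 31.5004) = 0.0308.

0.0308


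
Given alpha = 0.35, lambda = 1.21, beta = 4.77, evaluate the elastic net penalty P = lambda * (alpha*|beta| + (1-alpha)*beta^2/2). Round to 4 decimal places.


Compute:
L1 = 0.35 * 4.77 = 1.6695.
L2 = 0.65 * 4.77^2 / 2 = 7.3947.
Penalty = 1.21 * (1.6695 + 7.3947) = 10.9677.

10.9677


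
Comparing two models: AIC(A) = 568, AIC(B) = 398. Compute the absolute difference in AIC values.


|AIC_A - AIC_B| = |568 - 398| = 170.
Model B is preferred (lower AIC).

170


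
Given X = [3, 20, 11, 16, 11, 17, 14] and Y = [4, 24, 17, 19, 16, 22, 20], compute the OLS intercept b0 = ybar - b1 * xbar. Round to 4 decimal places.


The slope is b1 = 1.1461.
Sample means are xbar = 13.1429 and ybar = 17.4286.
Intercept: b0 = 17.4286 - (1.1461)(13.1429) = 2.3656.

2.3656


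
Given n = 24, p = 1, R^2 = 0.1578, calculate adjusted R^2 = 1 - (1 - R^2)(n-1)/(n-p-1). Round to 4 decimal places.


Adjusted R^2 = 1 - (1 - R^2) * (n-1)/(n-p-1).
(1 - R^2) = 0.8422.
(n-1)/(n-p-1) = 23/22.
(1 - R^2) * (n-1) = 0.8422 * 23 = 19.3706.
Divide by (n-p-1): 19.3706 / 22 = 0.8805.
Adj R^2 = 1 - 0.8805 = 0.1195.

0.1195


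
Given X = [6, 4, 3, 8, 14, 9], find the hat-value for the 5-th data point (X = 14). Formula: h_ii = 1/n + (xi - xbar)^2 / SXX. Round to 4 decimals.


Mean of X: xbar = 7.3333.
SXX = 79.3333.
For X = 14: h = 1/6 + (14 - 7.3333)^2/79.3333 = 0.7269.

0.7269


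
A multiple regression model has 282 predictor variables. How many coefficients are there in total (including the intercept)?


Total coefficients = number of predictors + 1 (for the intercept).
= 282 + 1 = 283.

283


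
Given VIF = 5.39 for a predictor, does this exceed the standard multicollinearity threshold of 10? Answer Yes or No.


Compare VIF = 5.39 to the threshold of 10.
5.39 < 10, so the answer is No.

No


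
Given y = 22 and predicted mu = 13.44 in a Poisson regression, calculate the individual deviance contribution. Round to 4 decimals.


First: ln(22/13.44) = 0.492807.
Then: 22 * 0.492807 = 10.841754.
y - mu = 22 - 13.44 = 8.56.
D = 2(10.841754 - 8.56) = 4.563508, which rounds to 4.5635.

4.5635


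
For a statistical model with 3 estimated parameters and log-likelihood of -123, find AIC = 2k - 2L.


Compute:
2k = 2*3 = 6.
-2*loglik = -2*(-123) = 246.
AIC = 6 + 246 = 252.

252


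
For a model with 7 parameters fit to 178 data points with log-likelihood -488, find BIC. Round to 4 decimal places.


Compute k*ln(n) = 7*ln(178) = 7*5.181784 = 36.272488.
Then -2*loglik = 976.
BIC = 36.272488 + 976 = 1012.272488, which rounds to 1012.2725.

1012.2725


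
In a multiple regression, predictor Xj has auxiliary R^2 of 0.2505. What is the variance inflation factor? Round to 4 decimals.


Using VIF = 1/(1 - R^2_j):
1 - 0.2505 = 0.7495.
VIF = 1.3342.

1.3342


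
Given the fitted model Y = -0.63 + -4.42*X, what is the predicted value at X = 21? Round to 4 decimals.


Predicted value:
Y = -0.63 + (-4.42)(21) = -0.63 + -92.8200 = -93.4500.

-93.4500


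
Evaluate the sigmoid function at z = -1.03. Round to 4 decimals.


First, exp(1.0300) = 2.8011.
Then sigma(z) = 1/(1 + 2.8011) = 0.2631.

0.2631


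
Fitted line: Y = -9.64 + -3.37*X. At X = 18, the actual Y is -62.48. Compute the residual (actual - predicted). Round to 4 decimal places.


Compute yhat = -9.64 + (-3.37)(18) = -70.3000.
Residual = actual - predicted = -62.48 - -70.3000 = 7.8200.

7.8200


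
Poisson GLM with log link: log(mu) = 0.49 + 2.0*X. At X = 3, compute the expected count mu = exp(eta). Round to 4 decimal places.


Linear predictor: eta = 0.49 + (2.0)(3) = 6.4900.
Expected count: mu = exp(6.4900) = 658.5234.

658.5234


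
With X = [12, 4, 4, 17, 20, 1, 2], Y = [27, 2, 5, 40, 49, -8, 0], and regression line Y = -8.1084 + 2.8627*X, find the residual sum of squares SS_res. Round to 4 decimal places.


For each point, residual = actual - predicted.
Residuals: [0.7560, -1.3424, 1.6576, -0.5575, -0.1456, -2.7543, 2.3830].
Sum of squared residuals = 18.7181.

18.7181


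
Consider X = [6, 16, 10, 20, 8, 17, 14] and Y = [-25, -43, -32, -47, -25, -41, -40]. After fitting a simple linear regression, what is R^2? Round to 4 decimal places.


After computing the OLS fit (b0=-14.2568, b1=-1.6835):
SSres = 21.0344, SStot = 468.8571.
R^2 = 1 - 21.0344/468.8571 = 0.9551.

0.9551


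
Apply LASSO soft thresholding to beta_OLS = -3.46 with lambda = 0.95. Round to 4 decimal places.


Check: |-3.46| = 3.46 vs lambda = 0.95.
Since |beta| > lambda, coefficient = sign(beta)*(|beta| - lambda) = -2.5100.
Soft-thresholded coefficient = -2.5100.

-2.5100


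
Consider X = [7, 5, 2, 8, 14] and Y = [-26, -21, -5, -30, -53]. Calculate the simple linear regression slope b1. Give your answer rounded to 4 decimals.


First compute the means: xbar = 7.2000, ybar = -27.0000.
Then S_xx = sum((xi - xbar)^2) = 78.8000.
S_xy = sum((xi - xbar)(yi - ybar)) = -307.0000.
b1 = S_xy / S_xx = -307.0000 / 78.8000 = -3.8959.

-3.8959


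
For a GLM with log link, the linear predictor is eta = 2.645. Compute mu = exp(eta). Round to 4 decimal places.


Apply the inverse link:
mu = e^2.645 = 14.0834.

14.0834


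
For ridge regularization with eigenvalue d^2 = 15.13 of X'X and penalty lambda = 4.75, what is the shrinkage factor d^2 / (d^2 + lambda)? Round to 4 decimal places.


Compute the denominator: 15.13 + 4.75 = 19.8800.
Shrinkage factor = 15.13 / 19.8800 = 0.7611.

0.7611


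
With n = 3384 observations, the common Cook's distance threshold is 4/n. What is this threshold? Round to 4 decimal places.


Cook's distance cutoff = 4/n = 4/3384.
= 0.0012.

0.0012


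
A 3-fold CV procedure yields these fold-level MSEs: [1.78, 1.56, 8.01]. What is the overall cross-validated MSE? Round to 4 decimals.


Sum of fold MSEs = 11.3500.
Average = 11.3500 / 3 = 3.7833.

3.7833


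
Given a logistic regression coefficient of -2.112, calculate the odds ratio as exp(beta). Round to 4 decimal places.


The odds ratio is computed as:
OR = e^(-2.112) = 0.1210.

0.1210


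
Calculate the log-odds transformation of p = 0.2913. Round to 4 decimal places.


The odds are p/(1-p) = 0.2913 / 0.7087 = 0.4110.
logit(p) = ln(0.4110) = -0.8891.

-0.8891


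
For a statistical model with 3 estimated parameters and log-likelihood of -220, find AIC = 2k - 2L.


AIC = 2k - 2*loglik = 2(3) - 2(-220).
= 6 + 440 = 446.

446


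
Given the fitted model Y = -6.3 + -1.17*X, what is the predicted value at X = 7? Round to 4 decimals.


Substitute X = 7 into the equation:
Y = -6.3 + -1.17 * 7 = -6.3 + -8.1900 = -14.4900.

-14.4900


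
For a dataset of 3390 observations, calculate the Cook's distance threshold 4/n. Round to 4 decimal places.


The threshold is 4/n.
4/3390 = 0.0012.

0.0012


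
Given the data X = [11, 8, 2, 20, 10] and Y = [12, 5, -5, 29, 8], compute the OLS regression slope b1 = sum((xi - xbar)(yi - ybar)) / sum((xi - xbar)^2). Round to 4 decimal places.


First compute the means: xbar = 10.2000, ybar = 9.8000.
Then S_xx = sum((xi - xbar)^2) = 168.8000.
S_xy = sum((xi - xbar)(yi - ybar)) = 322.2000.
b1 = S_xy / S_xx = 322.2000 / 168.8000 = 1.9088.

1.9088


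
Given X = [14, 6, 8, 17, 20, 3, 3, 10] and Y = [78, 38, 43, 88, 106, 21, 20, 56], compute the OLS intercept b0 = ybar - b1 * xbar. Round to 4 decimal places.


First find the slope: b1 = 4.9730.
Means: xbar = 10.1250, ybar = 56.2500.
b0 = ybar - b1 * xbar = 56.2500 - 4.9730 * 10.1250 = 5.8979.

5.8979


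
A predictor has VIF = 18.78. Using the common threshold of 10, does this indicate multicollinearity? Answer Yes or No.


The threshold is 10.
VIF = 18.78 is >= 10.
Multicollinearity indication: Yes.

Yes


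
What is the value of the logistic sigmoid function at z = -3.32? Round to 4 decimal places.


First, exp(3.3200) = 27.6604.
Then sigma(z) = 1/(1 + 27.6604) = 0.0349.

0.0349


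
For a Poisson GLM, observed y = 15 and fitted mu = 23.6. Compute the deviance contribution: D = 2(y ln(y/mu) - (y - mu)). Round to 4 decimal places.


First: ln(15/23.6) = -0.453197.
Then: 15 * -0.453197 = -6.797955.
y - mu = 15 - 23.6 = -8.6.
D = 2(-6.797955 - -8.6) = 3.604090, which rounds to 3.6041.

3.6041


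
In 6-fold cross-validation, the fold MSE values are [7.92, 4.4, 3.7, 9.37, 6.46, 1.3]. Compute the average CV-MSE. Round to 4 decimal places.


Add all fold MSEs: 33.1500.
Divide by k = 6: 33.1500/6 = 5.5250.

5.5250


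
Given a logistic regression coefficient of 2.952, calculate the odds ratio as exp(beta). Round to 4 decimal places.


exp(2.952) = 19.1442.
So the odds ratio is 19.1442.

19.1442


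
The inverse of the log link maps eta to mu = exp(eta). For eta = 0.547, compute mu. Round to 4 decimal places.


Apply the inverse link:
mu = e^0.547 = 1.7281.

1.7281


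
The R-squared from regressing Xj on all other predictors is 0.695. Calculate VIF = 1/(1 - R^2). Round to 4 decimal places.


Using VIF = 1/(1 - R^2_j):
1 - 0.695 = 0.305.
VIF = 3.2787.

3.2787


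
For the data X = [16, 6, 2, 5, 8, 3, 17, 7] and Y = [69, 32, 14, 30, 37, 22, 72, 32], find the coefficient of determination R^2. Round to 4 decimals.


The fitted line is Y = 8.6818 + 3.7273*X.
SSres = 27.6364, SStot = 3084.0000.
R^2 = 1 - SSres/SStot = 0.9910.

0.9910


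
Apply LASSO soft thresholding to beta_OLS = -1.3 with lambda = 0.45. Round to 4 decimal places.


|beta_OLS| = 1.3.
lambda = 0.45.
Since |beta| > lambda, coefficient = sign(beta)*(|beta| - lambda) = -0.8500.
Result = -0.8500.

-0.8500


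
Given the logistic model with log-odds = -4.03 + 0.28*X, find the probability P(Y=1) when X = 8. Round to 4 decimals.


z = -4.03 + 0.28 * 8 = -1.7900.
Sigmoid: P = 1 / (1 + exp(1.7900)) = 0.1431.

0.1431


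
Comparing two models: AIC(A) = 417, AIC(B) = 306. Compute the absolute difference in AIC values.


Compute |417 - 306| = 111.
Model B has the smaller AIC.

111


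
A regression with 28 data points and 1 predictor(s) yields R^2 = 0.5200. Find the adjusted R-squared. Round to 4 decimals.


Using the formula:
(1 - 0.5200) = 0.4800.
Multiply by 27/26: 0.4800 * 27 = 12.9600, then 12.9600 / 26 = 0.4985.
Adj R^2 = 1 - 0.4985 = 0.5015.

0.5015


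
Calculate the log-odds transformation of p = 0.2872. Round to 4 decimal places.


Compute the odds: 0.2872/0.7128 = 0.4029.
Take the natural log: ln(0.4029) = -0.9090.

-0.9090


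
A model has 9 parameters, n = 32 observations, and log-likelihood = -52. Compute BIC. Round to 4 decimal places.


ln(32) = 3.465736.
k * ln(n) = 9 * 3.465736 = 31.191624.
-2L = 104.
BIC = 31.191624 + 104 = 135.191624, which rounds to 135.1916.

135.1916


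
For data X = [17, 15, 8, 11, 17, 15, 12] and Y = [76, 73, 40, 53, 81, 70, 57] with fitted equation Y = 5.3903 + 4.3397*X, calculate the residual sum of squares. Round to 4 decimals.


For each point, residual = actual - predicted.
Residuals: [-3.1652, 2.5142, -0.1079, -0.1270, 1.8348, -0.4858, -0.4667].
Sum of squared residuals = 20.1878.

20.1878


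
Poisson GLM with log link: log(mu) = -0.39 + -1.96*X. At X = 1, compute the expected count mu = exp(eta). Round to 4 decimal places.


Linear predictor: eta = -0.39 + (-1.96)(1) = -2.3500.
Expected count: mu = exp(-2.3500) = 0.0954.

0.0954
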